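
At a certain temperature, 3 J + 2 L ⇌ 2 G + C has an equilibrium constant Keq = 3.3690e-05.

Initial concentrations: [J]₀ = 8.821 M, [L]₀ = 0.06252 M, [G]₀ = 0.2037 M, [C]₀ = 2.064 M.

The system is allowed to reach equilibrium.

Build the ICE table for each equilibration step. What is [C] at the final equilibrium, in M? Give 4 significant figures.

[C]_eq = 1.976 M

Q₀ = 0.03192 vs Keq = 3.3690e-05 ⇒ Q>K, reverse
Step 1:
                   J          L          G          C
  init         8.821    0.06252     0.2037      2.064
  Δ            0.265     0.1767    -0.1767   -0.08833
  eq           9.086     0.2392    0.02705      1.976
  solve Keq expr → x = -0.08833; check Q = 3.3690e-05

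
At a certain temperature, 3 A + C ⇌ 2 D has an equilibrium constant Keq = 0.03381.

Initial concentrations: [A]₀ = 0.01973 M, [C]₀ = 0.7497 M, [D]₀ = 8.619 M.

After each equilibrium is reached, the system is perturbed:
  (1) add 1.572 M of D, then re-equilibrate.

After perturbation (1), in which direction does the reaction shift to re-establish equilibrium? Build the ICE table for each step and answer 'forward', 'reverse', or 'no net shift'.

Q₀ = 1.2902e+07 vs Keq = 0.03381 ⇒ Q>K, reverse
Step 1:
                  A         C         D
  init      0.01973    0.7497     8.619
  Δ           6.056     2.019    -4.037
  eq          6.076     2.768     4.582
  solve Keq expr → x = -2.019; check Q = 0.03381
Then add 1.572 M of D.
Step 2:
                  A         C         D
  init        6.076     2.768     6.154
  Δ          0.7307    0.2436   -0.4871
  eq          6.806     3.012     5.667
  solve Keq expr → x = -0.2436; check Q = 0.03381

Direction: reverse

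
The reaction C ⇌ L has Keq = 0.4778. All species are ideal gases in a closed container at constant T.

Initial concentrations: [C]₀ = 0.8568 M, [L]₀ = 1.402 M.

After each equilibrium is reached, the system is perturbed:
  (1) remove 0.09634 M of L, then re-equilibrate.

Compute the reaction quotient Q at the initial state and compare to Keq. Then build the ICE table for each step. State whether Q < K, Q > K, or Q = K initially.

Q₀ = 1.636; Q > K (proceeds reverse)

Q₀ = 1.636 vs Keq = 0.4778 ⇒ Q>K, reverse
Step 1:
                   C          L
  I           0.8568      1.402
  C           0.6717    -0.6717
  E            1.528     0.7303
  solve Keq expr → x = -0.6717; check Q = 0.4778
Then remove 0.09634 M of L.
Step 2:
                   C          L
  I            1.528      0.634
  C         -0.06519    0.06519
  E            1.463     0.6992
  solve Keq expr → x = 0.06519; check Q = 0.4778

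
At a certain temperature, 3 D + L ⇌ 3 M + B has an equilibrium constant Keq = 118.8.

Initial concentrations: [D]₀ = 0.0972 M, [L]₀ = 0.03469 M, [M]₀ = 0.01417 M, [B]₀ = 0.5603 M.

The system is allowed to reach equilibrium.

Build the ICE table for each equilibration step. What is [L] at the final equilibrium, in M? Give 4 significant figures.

Q₀ = 0.05004 vs Keq = 118.8 ⇒ Q<K, forward
Step 1:
                  D         L         M         B
  I          0.0972   0.03469   0.01417    0.5603
  C        -0.05298  -0.01766   0.05298   0.01766
  E         0.04422   0.01703   0.06715     0.578
  solve Keq expr → x = 0.01766; check Q = 118.8

[L]_eq = 0.01703 M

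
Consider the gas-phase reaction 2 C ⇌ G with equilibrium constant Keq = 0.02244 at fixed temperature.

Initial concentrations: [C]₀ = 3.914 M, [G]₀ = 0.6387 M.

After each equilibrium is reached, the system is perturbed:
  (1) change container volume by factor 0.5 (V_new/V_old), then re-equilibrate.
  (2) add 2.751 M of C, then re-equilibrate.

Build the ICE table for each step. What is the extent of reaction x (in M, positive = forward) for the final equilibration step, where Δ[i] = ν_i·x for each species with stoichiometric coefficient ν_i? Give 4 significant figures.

Q₀ = 0.04169 vs Keq = 0.02244 ⇒ Q>K, reverse
Step 1:
                  C         G
  Initial     3.914    0.6387
  Change     0.4304   -0.2152
  Equil       4.344    0.4235
  solve Keq expr → x = -0.2152; check Q = 0.02244
Then change container volume by factor 0.5 (V_new/V_old).
Step 2:
                  C         G
  Initial     8.689     0.847
  Change    -0.9758    0.4879
  Equil       7.713     1.335
  solve Keq expr → x = 0.4879; check Q = 0.02244
Then add 2.751 M of C.
Step 3:
                  C         G
  Initial     10.46     1.335
  Change      -1.19     0.595
  Equil       9.274      1.93
  solve Keq expr → x = 0.595; check Q = 0.02244

x = 0.595 M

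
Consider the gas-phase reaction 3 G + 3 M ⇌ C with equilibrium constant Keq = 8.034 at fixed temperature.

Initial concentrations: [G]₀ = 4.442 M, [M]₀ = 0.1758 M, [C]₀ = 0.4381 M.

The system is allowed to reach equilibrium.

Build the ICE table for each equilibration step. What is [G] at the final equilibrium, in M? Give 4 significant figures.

[G]_eq = 4.355 M

Q₀ = 0.92 vs Keq = 8.034 ⇒ Q<K, forward
Step 1:
                  G         M         C
  Initial     4.442    0.1758    0.4381
  Change   -0.08685  -0.08685   0.02895
  Equil       4.355   0.08895    0.4671
  solve Keq expr → x = 0.02895; check Q = 8.034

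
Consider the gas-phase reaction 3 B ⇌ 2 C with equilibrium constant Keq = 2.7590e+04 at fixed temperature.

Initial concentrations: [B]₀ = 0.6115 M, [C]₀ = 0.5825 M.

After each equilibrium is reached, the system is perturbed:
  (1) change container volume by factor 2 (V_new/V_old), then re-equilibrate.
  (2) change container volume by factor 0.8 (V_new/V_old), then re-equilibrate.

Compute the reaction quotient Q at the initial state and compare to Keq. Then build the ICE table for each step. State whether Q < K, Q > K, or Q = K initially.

Q₀ = 1.484 vs Keq = 2.7590e+04 ⇒ Q<K, forward
Step 1:
                   B          C
  init        0.6115     0.5825
  Δ          -0.5791     0.3861
  eq          0.0324     0.9686
  solve Keq expr → x = 0.193; check Q = 2.7590e+04
Then change container volume by factor 2 (V_new/V_old).
Step 2:
                   B          C
  init        0.0162     0.4843
  Δ         0.004133  -0.002755
  eq         0.02033     0.4815
  solve Keq expr → x = -0.001378; check Q = 2.7590e+04
Then change container volume by factor 0.8 (V_new/V_old).
Step 3:
                   B          C
  init       0.02541     0.6019
  Δ        -0.001791   0.001194
  eq         0.02362     0.6031
  solve Keq expr → x = 5.9685e-04; check Q = 2.7590e+04

Q₀ = 1.484; Q < K (proceeds forward)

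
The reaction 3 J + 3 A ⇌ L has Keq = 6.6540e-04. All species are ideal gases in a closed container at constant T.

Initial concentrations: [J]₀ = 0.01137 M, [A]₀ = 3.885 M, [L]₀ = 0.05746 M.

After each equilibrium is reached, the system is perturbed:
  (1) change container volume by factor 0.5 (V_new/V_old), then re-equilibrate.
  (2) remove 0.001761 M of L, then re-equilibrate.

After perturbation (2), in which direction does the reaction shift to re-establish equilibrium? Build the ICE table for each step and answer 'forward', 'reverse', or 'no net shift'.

Q₀ = 666.7 vs Keq = 6.6540e-04 ⇒ Q>K, reverse
Step 1:
                   J          A          L
  Initial    0.01137      3.885    0.05746
  Change      0.1716     0.1716   -0.05719
  Equil       0.1829      4.057 2.7192e-04
  solve Keq expr → x = -0.05719; check Q = 6.6540e-04
Then change container volume by factor 0.5 (V_new/V_old).
Step 2:
                   J          A          L
  Initial     0.3659      8.113 5.4384e-04
  Change    -0.03609   -0.03609    0.01203
  Equil       0.3298      8.077    0.01257
  solve Keq expr → x = 0.01203; check Q = 6.6540e-04
Then remove 0.001761 M of L.
Step 3:
                   J          A          L
  Initial     0.3298      8.077    0.01081
  Change   -0.003906  -0.003906   0.001302
  Equil       0.3259      8.073    0.01212
  solve Keq expr → x = 0.001302; check Q = 6.6540e-04

Direction: forward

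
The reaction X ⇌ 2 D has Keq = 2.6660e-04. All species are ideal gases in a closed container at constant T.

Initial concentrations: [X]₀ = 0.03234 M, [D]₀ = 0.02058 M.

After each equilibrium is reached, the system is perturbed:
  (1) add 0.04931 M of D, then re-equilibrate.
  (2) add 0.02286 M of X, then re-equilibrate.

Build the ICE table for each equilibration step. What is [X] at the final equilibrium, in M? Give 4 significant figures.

Q₀ = 0.0131 vs Keq = 2.6660e-04 ⇒ Q>K, reverse
Step 1:
                  X         D
  init      0.03234   0.02058
  Δ        0.008637  -0.01727
  eq        0.04098  0.003305
  solve Keq expr → x = -0.008637; check Q = 2.6660e-04
Then add 0.04931 M of D.
Step 2:
                  X         D
  init      0.04098   0.05262
  Δ         0.02422  -0.04845
  eq         0.0652  0.004169
  solve Keq expr → x = -0.02422; check Q = 2.6660e-04
Then add 0.02286 M of X.
Step 3:
                  X         D
  init      0.08806  0.004169
  Δ       -3.3345e-04 6.6689e-04
  eq        0.08773  0.004836
  solve Keq expr → x = 3.3345e-04; check Q = 2.6660e-04

[X]_eq = 0.08773 M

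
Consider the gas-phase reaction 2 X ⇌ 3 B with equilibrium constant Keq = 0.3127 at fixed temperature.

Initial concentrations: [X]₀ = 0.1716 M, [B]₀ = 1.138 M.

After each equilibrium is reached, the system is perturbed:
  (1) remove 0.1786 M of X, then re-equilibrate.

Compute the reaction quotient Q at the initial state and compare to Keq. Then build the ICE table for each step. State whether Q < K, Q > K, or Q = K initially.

Q₀ = 50.05; Q > K (proceeds reverse)

Q₀ = 50.05 vs Keq = 0.3127 ⇒ Q>K, reverse
Step 1:
                  X         B
  init       0.1716     1.138
  Δ          0.4346   -0.6518
  eq         0.6062    0.4862
  solve Keq expr → x = -0.2173; check Q = 0.3127
Then remove 0.1786 M of X.
Step 2:
                  X         B
  init       0.4276    0.4862
  Δ         0.04829  -0.07244
  eq         0.4759    0.4137
  solve Keq expr → x = -0.02415; check Q = 0.3127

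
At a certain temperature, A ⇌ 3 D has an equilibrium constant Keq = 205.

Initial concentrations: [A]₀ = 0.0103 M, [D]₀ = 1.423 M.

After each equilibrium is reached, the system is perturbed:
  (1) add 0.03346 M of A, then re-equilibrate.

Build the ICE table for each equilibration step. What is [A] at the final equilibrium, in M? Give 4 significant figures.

Q₀ = 279.8 vs Keq = 205 ⇒ Q>K, reverse
Step 1:
                  A         D
  I          0.0103     1.423
  C        0.003451  -0.01035
  E         0.01375     1.413
  solve Keq expr → x = -0.003451; check Q = 205
Then add 0.03346 M of A.
Step 2:
                  A         D
  I         0.04721     1.413
  C         -0.0306    0.0918
  E         0.01661     1.504
  solve Keq expr → x = 0.0306; check Q = 205

[A]_eq = 0.01661 M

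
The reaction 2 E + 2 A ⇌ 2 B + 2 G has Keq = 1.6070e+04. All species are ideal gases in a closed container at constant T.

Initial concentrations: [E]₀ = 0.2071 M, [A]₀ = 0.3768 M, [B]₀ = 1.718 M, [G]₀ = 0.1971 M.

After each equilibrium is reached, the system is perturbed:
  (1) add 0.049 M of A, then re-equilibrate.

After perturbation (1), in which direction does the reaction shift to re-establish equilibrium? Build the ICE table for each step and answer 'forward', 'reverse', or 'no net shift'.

Q₀ = 18.83 vs Keq = 1.6070e+04 ⇒ Q<K, forward
Step 1:
                   E          A          B          G
  Initial     0.2071     0.3768      1.718     0.1971
  Change     -0.1787    -0.1787     0.1787     0.1787
  Equil      0.02839     0.1981      1.897     0.3758
  solve Keq expr → x = 0.08936; check Q = 1.6070e+04
Then add 0.049 M of A.
Step 2:
                   E          A          B          G
  Initial    0.02839     0.2471      1.897     0.3758
  Change   -0.004819  -0.004819   0.004819   0.004819
  Equil      0.02357     0.2423      1.902     0.3806
  solve Keq expr → x = 0.00241; check Q = 1.6070e+04

Direction: forward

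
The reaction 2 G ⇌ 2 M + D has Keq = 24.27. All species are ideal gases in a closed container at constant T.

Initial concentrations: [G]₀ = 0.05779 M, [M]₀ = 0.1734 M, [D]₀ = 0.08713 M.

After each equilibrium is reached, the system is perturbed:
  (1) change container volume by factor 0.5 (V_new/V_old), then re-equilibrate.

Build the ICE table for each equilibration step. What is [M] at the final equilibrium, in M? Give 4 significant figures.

Q₀ = 0.7844 vs Keq = 24.27 ⇒ Q<K, forward
Step 1:
                  G         M         D
  I         0.05779    0.1734   0.08713
  C        -0.04328   0.04328   0.02164
  E         0.01451    0.2167    0.1088
  solve Keq expr → x = 0.02164; check Q = 24.27
Then change container volume by factor 0.5 (V_new/V_old).
Step 2:
                  G         M         D
  I         0.02901    0.4334    0.2175
  C         0.01053  -0.01053 -0.005266
  E         0.03954    0.4228    0.2123
  solve Keq expr → x = -0.005266; check Q = 24.27

[M]_eq = 0.4228 M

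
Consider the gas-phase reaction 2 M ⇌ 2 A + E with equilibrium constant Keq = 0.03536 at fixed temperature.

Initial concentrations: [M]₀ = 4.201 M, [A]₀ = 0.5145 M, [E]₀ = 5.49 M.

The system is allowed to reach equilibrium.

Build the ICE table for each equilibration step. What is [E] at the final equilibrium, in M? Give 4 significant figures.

[E]_eq = 5.409 M

Q₀ = 0.08235 vs Keq = 0.03536 ⇒ Q>K, reverse
Step 1:
                    M           A           E
  init          4.201      0.5145        5.49
  Δ            0.1618     -0.1618    -0.08088
  eq            4.363      0.3527       5.409
  solve Keq expr → x = -0.08088; check Q = 0.03536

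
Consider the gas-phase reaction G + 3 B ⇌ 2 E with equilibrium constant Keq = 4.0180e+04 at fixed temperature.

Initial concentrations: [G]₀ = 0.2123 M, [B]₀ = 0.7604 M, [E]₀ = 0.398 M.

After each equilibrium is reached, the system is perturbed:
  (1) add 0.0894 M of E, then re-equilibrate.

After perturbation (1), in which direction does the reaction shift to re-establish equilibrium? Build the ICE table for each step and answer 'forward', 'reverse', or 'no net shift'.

Direction: reverse

Q₀ = 1.697 vs Keq = 4.0180e+04 ⇒ Q<K, forward
Step 1:
                    G           B           E
  Initial      0.2123      0.7604       0.398
  Change      -0.2065     -0.6194      0.4129
  Equil      0.005837       0.141      0.8109
  solve Keq expr → x = 0.2065; check Q = 4.0180e+04
Then add 0.0894 M of E.
Step 2:
                    G           B           E
  Initial    0.005837       0.141      0.9003
  Change   9.2259e-04    0.002768   -0.001845
  Equil       0.00676      0.1438      0.8985
  solve Keq expr → x = -9.2259e-04; check Q = 4.0180e+04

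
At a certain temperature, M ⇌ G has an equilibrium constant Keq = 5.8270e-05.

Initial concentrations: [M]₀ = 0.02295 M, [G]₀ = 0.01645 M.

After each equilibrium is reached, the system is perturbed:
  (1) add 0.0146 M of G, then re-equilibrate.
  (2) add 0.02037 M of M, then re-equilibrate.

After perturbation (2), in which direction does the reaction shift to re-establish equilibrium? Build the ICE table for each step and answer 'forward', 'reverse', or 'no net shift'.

Direction: forward

Q₀ = 0.7168 vs Keq = 5.8270e-05 ⇒ Q>K, reverse
Step 1:
                    M           G
  I           0.02295     0.01645
  C           0.01645    -0.01645
  E            0.0394  2.2957e-06
  solve Keq expr → x = -0.01645; check Q = 5.8270e-05
Then add 0.0146 M of G.
Step 2:
                    M           G
  I            0.0394      0.0146
  C            0.0146     -0.0146
  E             0.054  3.1464e-06
  solve Keq expr → x = -0.0146; check Q = 5.8270e-05
Then add 0.02037 M of M.
Step 3:
                    M           G
  I           0.07437  3.1464e-06
  C       -1.1869e-06  1.1869e-06
  E           0.07437  4.3333e-06
  solve Keq expr → x = 1.1869e-06; check Q = 5.8270e-05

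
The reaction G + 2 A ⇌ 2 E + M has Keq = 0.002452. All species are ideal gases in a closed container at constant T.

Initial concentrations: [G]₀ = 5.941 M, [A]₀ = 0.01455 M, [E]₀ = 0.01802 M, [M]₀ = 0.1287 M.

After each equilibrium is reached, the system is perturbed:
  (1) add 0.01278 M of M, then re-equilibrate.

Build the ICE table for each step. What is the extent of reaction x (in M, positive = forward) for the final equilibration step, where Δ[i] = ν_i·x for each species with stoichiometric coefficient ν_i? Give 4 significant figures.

x = -1.4857e-04 M

Q₀ = 0.03323 vs Keq = 0.002452 ⇒ Q>K, reverse
Step 1:
                   G          A          E          M
  init         5.941    0.01455    0.01802     0.1287
  Δ          0.00485     0.0097    -0.0097   -0.00485
  eq           5.946    0.02425    0.00832     0.1239
  solve Keq expr → x = -0.00485; check Q = 0.002452
Then add 0.01278 M of M.
Step 2:
                   G          A          E          M
  init         5.946    0.02425    0.00832     0.1366
  Δ       1.4857e-04 2.9714e-04 -2.9714e-04 -1.4857e-04
  eq           5.946    0.02455   0.008023     0.1365
  solve Keq expr → x = -1.4857e-04; check Q = 0.002452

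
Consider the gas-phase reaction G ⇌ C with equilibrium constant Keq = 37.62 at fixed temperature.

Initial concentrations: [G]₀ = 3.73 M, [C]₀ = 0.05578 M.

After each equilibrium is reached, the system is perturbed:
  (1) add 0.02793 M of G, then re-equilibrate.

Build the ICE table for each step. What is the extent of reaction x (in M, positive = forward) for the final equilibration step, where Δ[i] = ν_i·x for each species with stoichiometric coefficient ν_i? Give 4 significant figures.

x = 0.02721 M

Q₀ = 0.01495 vs Keq = 37.62 ⇒ Q<K, forward
Step 1:
                  G         C
  Initial      3.73   0.05578
  Change     -3.632     3.632
  Equil     0.09803     3.688
  solve Keq expr → x = 3.632; check Q = 37.62
Then add 0.02793 M of G.
Step 2:
                  G         C
  Initial     0.126     3.688
  Change   -0.02721   0.02721
  Equil     0.09875     3.715
  solve Keq expr → x = 0.02721; check Q = 37.62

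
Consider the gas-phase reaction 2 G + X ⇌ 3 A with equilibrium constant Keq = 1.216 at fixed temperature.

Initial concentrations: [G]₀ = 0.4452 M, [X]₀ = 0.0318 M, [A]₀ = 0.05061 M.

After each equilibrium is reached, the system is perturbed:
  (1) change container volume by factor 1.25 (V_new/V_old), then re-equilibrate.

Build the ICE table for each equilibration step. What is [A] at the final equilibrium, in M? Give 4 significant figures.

[A]_eq = 0.09565 M

Q₀ = 0.02057 vs Keq = 1.216 ⇒ Q<K, forward
Step 1:
                  G         X         A
  I          0.4452    0.0318   0.05061
  C        -0.04597  -0.02298   0.06895
  E          0.3992  0.008817    0.1196
  solve Keq expr → x = 0.02298; check Q = 1.216
Then change container volume by factor 1.25 (V_new/V_old).
Step 2:
                  G         X         A
  I          0.3194  0.007054   0.09565
  C               0         0         0
  E          0.3194  0.007054   0.09565
  solve Keq expr → x = 0; check Q = 1.216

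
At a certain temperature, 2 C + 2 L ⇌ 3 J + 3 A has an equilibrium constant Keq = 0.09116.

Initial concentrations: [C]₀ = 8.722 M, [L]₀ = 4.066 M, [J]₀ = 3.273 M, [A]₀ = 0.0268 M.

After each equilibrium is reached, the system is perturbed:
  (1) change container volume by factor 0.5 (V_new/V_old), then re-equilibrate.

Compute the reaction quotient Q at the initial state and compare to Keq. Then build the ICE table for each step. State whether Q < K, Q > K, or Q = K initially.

Q₀ = 5.3663e-07; Q < K (proceeds forward)

Q₀ = 5.3663e-07 vs Keq = 0.09116 ⇒ Q<K, forward
Step 1:
                  C         L         J         A
  I           8.722     4.066     3.273    0.0268
  C         -0.6335   -0.6335    0.9503    0.9503
  E           8.088     3.432     4.223    0.9771
  solve Keq expr → x = 0.3168; check Q = 0.09116
Then change container volume by factor 0.5 (V_new/V_old).
Step 2:
                  C         L         J         A
  I           16.18     6.865     8.447     1.954
  C          0.3771    0.3771   -0.5657   -0.5657
  E           16.55     7.242     7.881     1.388
  solve Keq expr → x = -0.1886; check Q = 0.09116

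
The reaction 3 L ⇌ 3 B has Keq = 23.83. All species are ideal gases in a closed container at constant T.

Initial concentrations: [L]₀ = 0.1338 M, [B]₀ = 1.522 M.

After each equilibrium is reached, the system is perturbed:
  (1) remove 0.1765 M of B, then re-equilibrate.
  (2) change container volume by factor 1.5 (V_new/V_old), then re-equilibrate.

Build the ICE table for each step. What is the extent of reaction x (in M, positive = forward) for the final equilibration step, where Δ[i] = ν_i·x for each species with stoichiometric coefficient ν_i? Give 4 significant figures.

Q₀ = 1472 vs Keq = 23.83 ⇒ Q>K, reverse
Step 1:
                   L          B
  init        0.1338      1.522
  Δ           0.2932    -0.2932
  eq           0.427      1.229
  solve Keq expr → x = -0.09774; check Q = 23.83
Then remove 0.1765 M of B.
Step 2:
                   L          B
  init         0.427      1.052
  Δ         -0.04552    0.04552
  eq          0.3815      1.098
  solve Keq expr → x = 0.01517; check Q = 23.83
Then change container volume by factor 1.5 (V_new/V_old).
Step 3:
                   L          B
  init        0.2543     0.7319
  Δ                0          0
  eq          0.2543     0.7319
  solve Keq expr → x = 0; check Q = 23.83

x = 0 M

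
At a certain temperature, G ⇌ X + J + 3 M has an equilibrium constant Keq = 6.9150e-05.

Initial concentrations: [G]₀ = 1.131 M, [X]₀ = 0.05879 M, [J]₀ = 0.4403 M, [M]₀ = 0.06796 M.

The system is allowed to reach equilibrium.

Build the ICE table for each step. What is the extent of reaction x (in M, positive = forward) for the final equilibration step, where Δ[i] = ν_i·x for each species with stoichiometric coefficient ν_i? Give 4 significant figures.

Q₀ = 7.1837e-06 vs Keq = 6.9150e-05 ⇒ Q<K, forward
Step 1:
                    G           X           J           M
  I             1.131     0.05879      0.4403     0.06796
  C          -0.02013     0.02013     0.02013     0.06038
  E             1.111     0.07892      0.4604      0.1283
  solve Keq expr → x = 0.02013; check Q = 6.9150e-05

x = 0.02013 M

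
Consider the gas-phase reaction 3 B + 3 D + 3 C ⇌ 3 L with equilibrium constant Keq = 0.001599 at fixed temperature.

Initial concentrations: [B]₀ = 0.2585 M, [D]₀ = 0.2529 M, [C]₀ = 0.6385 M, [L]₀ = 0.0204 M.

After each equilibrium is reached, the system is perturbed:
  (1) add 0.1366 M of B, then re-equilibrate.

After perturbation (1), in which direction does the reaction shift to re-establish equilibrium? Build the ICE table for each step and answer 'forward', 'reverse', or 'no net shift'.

Q₀ = 0.1167 vs Keq = 0.001599 ⇒ Q>K, reverse
Step 1:
                    B           D           C           L
  init         0.2585      0.2529      0.6385      0.0204
  Δ           0.01481     0.01481     0.01481    -0.01481
  eq           0.2733      0.2677      0.6533     0.00559
  solve Keq expr → x = -0.004937; check Q = 0.001599
Then add 0.1366 M of B.
Step 2:
                    B           D           C           L
  init         0.4099      0.2677      0.6533     0.00559
  Δ         -0.002625   -0.002625   -0.002625    0.002625
  eq           0.4073      0.2651      0.6507    0.008215
  solve Keq expr → x = 8.7507e-04; check Q = 0.001599

Direction: forward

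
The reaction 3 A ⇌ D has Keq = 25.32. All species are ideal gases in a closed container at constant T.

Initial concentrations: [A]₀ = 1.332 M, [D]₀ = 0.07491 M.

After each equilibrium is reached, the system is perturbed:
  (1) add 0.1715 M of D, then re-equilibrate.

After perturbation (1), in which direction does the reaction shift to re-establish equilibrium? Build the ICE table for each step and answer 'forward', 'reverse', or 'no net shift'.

Direction: reverse

Q₀ = 0.0317 vs Keq = 25.32 ⇒ Q<K, forward
Step 1:
                    A           D
  Initial       1.332     0.07491
  Change       -1.074      0.3581
  Equil        0.2576       0.433
  solve Keq expr → x = 0.3581; check Q = 25.32
Then add 0.1715 M of D.
Step 2:
                    A           D
  Initial      0.2576      0.6045
  Change      0.02878   -0.009592
  Equil        0.2864      0.5949
  solve Keq expr → x = -0.009592; check Q = 25.32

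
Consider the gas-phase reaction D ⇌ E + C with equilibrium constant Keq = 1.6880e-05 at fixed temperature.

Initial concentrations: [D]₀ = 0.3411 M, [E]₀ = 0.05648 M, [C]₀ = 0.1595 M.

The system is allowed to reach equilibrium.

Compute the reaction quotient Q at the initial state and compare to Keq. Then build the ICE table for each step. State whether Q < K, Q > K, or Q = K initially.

Q₀ = 0.02641; Q > K (proceeds reverse)

Q₀ = 0.02641 vs Keq = 1.6880e-05 ⇒ Q>K, reverse
Step 1:
                  D         E         C
  I          0.3411   0.05648    0.1595
  C         0.05641  -0.05641  -0.05641
  E          0.3975 6.5092e-05    0.1031
  solve Keq expr → x = -0.05641; check Q = 1.6880e-05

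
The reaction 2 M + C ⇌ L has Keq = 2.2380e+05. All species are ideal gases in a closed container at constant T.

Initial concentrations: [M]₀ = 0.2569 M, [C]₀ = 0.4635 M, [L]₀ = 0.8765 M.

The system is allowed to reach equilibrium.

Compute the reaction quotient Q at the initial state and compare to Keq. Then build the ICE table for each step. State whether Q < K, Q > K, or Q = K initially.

Q₀ = 28.65; Q < K (proceeds forward)

Q₀ = 28.65 vs Keq = 2.2380e+05 ⇒ Q<K, forward
Step 1:
                    M           C           L
  init         0.2569      0.4635      0.8765
  Δ           -0.2533     -0.1266      0.1266
  eq         0.003648      0.3369       1.003
  solve Keq expr → x = 0.1266; check Q = 2.2380e+05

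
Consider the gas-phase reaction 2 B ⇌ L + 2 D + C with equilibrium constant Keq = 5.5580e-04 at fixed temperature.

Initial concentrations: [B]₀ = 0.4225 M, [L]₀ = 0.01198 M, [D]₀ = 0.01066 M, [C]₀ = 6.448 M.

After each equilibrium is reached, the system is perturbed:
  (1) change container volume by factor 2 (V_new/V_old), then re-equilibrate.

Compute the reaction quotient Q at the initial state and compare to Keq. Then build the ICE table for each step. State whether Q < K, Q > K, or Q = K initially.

Q₀ = 4.9175e-05; Q < K (proceeds forward)

Q₀ = 4.9175e-05 vs Keq = 5.5580e-04 ⇒ Q<K, forward
Step 1:
                  B         L         D         C
  Initial    0.4225   0.01198   0.01066     6.448
  Change   -0.01602  0.008008   0.01602  0.008008
  Equil      0.4065   0.01999   0.02668     6.456
  solve Keq expr → x = 0.008008; check Q = 5.5580e-04
Then change container volume by factor 2 (V_new/V_old).
Step 2:
                  B         L         D         C
  Initial    0.2032  0.009994   0.01334     3.228
  Change  -0.008204  0.004102  0.008204  0.004102
  Equil       0.195    0.0141   0.02154     3.232
  solve Keq expr → x = 0.004102; check Q = 5.5580e-04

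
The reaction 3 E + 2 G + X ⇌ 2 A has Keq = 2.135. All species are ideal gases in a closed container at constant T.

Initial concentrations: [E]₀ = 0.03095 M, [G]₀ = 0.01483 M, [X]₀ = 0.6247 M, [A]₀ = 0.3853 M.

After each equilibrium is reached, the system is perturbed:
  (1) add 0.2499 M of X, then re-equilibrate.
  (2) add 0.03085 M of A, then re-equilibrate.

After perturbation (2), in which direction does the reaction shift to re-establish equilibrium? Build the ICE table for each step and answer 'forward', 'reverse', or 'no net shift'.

Q₀ = 3.6447e+07 vs Keq = 2.135 ⇒ Q>K, reverse
Step 1:
                  E         G         X         A
  I         0.03095   0.01483    0.6247    0.3853
  C          0.4134    0.2756    0.1378   -0.2756
  E          0.4443    0.2904    0.7625    0.1097
  solve Keq expr → x = -0.1378; check Q = 2.135
Then add 0.2499 M of X.
Step 2:
                  E         G         X         A
  I          0.4443    0.2904     1.012    0.1097
  C        -0.01203 -0.008022 -0.004011  0.008022
  E          0.4323    0.2824     1.008    0.1178
  solve Keq expr → x = 0.004011; check Q = 2.135
Then add 0.03085 M of A.
Step 3:
                  E         G         X         A
  I          0.4323    0.2824     1.008    0.1486
  C         0.02201   0.01467  0.007335  -0.01467
  E          0.4543     0.297     1.016    0.1339
  solve Keq expr → x = -0.007335; check Q = 2.135

Direction: reverse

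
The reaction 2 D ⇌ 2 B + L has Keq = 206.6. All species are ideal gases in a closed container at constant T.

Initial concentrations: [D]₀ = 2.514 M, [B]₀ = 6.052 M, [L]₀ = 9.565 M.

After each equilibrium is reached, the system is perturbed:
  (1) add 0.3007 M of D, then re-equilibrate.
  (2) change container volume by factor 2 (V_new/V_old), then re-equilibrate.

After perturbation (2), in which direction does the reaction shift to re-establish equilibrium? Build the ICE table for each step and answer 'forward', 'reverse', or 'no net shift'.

Q₀ = 55.43 vs Keq = 206.6 ⇒ Q<K, forward
Step 1:
                    D           B           L
  I             2.514       6.052       9.565
  C           -0.9662      0.9662      0.4831
  E             1.548       7.018       10.05
  solve Keq expr → x = 0.4831; check Q = 206.6
Then add 0.3007 M of D.
Step 2:
                    D           B           L
  I             1.848       7.018       10.05
  C           -0.2386      0.2386      0.1193
  E              1.61       7.257       10.17
  solve Keq expr → x = 0.1193; check Q = 206.6
Then change container volume by factor 2 (V_new/V_old).
Step 3:
                    D           B           L
  I            0.8049       3.628       5.084
  C           -0.1987      0.1987     0.09937
  E            0.6062       3.827       5.183
  solve Keq expr → x = 0.09937; check Q = 206.6

Direction: forward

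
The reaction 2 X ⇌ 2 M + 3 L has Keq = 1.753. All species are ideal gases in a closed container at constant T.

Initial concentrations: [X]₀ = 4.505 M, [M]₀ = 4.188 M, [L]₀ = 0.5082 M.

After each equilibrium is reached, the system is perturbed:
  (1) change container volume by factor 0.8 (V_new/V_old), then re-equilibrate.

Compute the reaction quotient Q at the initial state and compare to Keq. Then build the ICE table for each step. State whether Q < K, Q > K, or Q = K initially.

Q₀ = 0.1134; Q < K (proceeds forward)

Q₀ = 0.1134 vs Keq = 1.753 ⇒ Q<K, forward
Step 1:
                   X          M          L
  I            4.505      4.188     0.5082
  C          -0.4062     0.4062     0.6093
  E            4.099      4.594      1.117
  solve Keq expr → x = 0.2031; check Q = 1.753
Then change container volume by factor 0.8 (V_new/V_old).
Step 2:
                   X          M          L
  I            5.124      5.743      1.397
  C           0.1569    -0.1569    -0.2354
  E             5.28      5.586      1.161
  solve Keq expr → x = -0.07847; check Q = 1.753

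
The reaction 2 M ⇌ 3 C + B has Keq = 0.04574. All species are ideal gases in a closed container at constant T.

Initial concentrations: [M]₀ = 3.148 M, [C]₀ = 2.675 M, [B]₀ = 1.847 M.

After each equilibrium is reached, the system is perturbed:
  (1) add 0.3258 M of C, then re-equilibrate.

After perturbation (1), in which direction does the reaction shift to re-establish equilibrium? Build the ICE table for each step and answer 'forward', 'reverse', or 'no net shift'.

Direction: reverse

Q₀ = 3.568 vs Keq = 0.04574 ⇒ Q>K, reverse
Step 1:
                   M          C          B
  Initial      3.148      2.675      1.847
  Change       1.194     -1.791    -0.5971
  Equil        4.342     0.8837       1.25
  solve Keq expr → x = -0.5971; check Q = 0.04574
Then add 0.3258 M of C.
Step 2:
                   M          C          B
  Initial      4.342      1.209       1.25
  Change      0.1849    -0.2773   -0.09244
  Equil        4.527     0.9321      1.157
  solve Keq expr → x = -0.09244; check Q = 0.04574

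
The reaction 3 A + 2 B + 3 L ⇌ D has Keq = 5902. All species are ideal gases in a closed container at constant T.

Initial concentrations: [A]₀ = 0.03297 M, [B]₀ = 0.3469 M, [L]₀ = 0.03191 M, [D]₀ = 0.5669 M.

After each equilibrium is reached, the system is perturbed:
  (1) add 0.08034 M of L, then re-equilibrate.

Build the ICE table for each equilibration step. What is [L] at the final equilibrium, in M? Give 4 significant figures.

[L]_eq = 0.3105 M

Q₀ = 4.0454e+09 vs Keq = 5902 ⇒ Q>K, reverse
Step 1:
                    A           B           L           D
  init        0.03297      0.3469     0.03191      0.5669
  Δ            0.2306      0.1537      0.2306    -0.07687
  eq           0.2636      0.5006      0.2625        0.49
  solve Keq expr → x = -0.07687; check Q = 5902
Then add 0.08034 M of L.
Step 2:
                    A           B           L           D
  init         0.2636      0.5006      0.3429        0.49
  Δ          -0.03239    -0.02159    -0.03239      0.0108
  eq           0.2312       0.479      0.3105      0.5008
  solve Keq expr → x = 0.0108; check Q = 5902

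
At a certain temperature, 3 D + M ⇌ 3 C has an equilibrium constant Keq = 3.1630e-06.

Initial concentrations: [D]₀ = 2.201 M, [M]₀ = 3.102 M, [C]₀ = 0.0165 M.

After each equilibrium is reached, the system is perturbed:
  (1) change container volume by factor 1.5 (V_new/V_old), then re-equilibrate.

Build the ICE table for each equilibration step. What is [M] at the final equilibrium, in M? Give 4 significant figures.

Q₀ = 1.3582e-07 vs Keq = 3.1630e-06 ⇒ Q<K, forward
Step 1:
                    D           M           C
  init          2.201       3.102      0.0165
  Δ          -0.02993   -0.009976     0.02993
  eq            2.171       3.092     0.04643
  solve Keq expr → x = 0.009976; check Q = 3.1630e-06
Then change container volume by factor 1.5 (V_new/V_old).
Step 2:
                    D           M           C
  init          1.447       2.061     0.03095
  Δ          0.003836    0.001279   -0.003836
  eq            1.451       2.063     0.02712
  solve Keq expr → x = -0.001279; check Q = 3.1630e-06

[M]_eq = 2.063 M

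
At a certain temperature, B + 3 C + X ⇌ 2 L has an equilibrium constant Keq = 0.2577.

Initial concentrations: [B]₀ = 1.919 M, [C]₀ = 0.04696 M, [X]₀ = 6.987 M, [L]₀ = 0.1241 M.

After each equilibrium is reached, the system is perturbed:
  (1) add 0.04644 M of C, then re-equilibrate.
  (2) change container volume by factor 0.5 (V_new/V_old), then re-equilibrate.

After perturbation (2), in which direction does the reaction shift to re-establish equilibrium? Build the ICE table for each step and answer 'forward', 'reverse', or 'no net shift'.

Q₀ = 11.09 vs Keq = 0.2577 ⇒ Q>K, reverse
Step 1:
                  B         C         X         L
  I           1.919   0.04696     6.987    0.1241
  C         0.02384   0.07153   0.02384  -0.04769
  E           1.943    0.1185     7.011   0.07641
  solve Keq expr → x = -0.02384; check Q = 0.2577
Then add 0.04644 M of C.
Step 2:
                  B         C         X         L
  I           1.943    0.1649     7.011   0.07641
  C       -0.009247  -0.02774 -0.009247   0.01849
  E           1.934    0.1372     7.002   0.09491
  solve Keq expr → x = 0.009247; check Q = 0.2577
Then change container volume by factor 0.5 (V_new/V_old).
Step 3:
                  B         C         X         L
  I           3.867    0.2744        14    0.1898
  C         -0.0349   -0.1047   -0.0349   0.06979
  E           3.832    0.1697     13.97    0.2596
  solve Keq expr → x = 0.0349; check Q = 0.2577

Direction: forward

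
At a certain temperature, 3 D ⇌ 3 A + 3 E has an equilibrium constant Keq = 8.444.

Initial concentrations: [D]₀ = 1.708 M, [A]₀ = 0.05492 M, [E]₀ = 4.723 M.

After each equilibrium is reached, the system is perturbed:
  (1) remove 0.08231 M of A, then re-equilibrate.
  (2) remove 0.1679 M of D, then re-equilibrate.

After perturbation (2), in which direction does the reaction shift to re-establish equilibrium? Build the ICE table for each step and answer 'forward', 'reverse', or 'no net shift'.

Direction: reverse

Q₀ = 0.003503 vs Keq = 8.444 ⇒ Q<K, forward
Step 1:
                   D          A          E
  Initial      1.708    0.05492      4.723
  Change     -0.4435     0.4435     0.4435
  Equil        1.265     0.4984      5.166
  solve Keq expr → x = 0.1478; check Q = 8.444
Then remove 0.08231 M of A.
Step 2:
                   D          A          E
  Initial      1.265     0.4161      5.166
  Change    -0.05541    0.05541    0.05541
  Equil        1.209     0.4715      5.222
  solve Keq expr → x = 0.01847; check Q = 8.444
Then remove 0.1679 M of D.
Step 3:
                   D          A          E
  Initial      1.041     0.4715      5.222
  Change     0.04449   -0.04449   -0.04449
  Equil        1.086      0.427      5.177
  solve Keq expr → x = -0.01483; check Q = 8.444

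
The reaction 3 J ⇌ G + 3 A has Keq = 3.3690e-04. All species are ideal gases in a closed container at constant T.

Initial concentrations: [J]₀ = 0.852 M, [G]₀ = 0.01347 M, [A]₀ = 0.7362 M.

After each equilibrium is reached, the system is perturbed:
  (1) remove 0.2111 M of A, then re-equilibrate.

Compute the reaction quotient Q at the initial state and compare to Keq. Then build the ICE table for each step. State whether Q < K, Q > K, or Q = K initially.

Q₀ = 0.00869 vs Keq = 3.3690e-04 ⇒ Q>K, reverse
Step 1:
                    J           G           A
  Initial       0.852     0.01347      0.7362
  Change      0.03831    -0.01277    -0.03831
  Equil        0.8903  6.9947e-04      0.6979
  solve Keq expr → x = -0.01277; check Q = 3.3690e-04
Then remove 0.2111 M of A.
Step 2:
                    J           G           A
  Initial      0.8903  6.9947e-04      0.4868
  Change    -0.003862    0.001287    0.003862
  Equil        0.8864    0.001987      0.4907
  solve Keq expr → x = 0.001287; check Q = 3.3690e-04

Q₀ = 0.00869; Q > K (proceeds reverse)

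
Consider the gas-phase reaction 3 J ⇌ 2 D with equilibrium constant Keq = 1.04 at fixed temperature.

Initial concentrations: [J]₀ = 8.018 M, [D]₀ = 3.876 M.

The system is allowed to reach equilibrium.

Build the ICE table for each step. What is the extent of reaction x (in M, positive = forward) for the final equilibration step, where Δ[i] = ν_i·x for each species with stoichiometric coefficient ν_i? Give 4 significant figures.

x = 1.486 M

Q₀ = 0.02915 vs Keq = 1.04 ⇒ Q<K, forward
Step 1:
                    J           D
  I             8.018       3.876
  C            -4.459       2.972
  E             3.559       6.848
  solve Keq expr → x = 1.486; check Q = 1.04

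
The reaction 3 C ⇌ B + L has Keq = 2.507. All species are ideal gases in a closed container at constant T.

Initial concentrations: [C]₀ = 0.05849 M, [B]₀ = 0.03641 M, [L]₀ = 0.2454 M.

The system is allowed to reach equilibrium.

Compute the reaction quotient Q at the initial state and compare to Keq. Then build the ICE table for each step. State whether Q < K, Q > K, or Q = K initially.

Q₀ = 44.65; Q > K (proceeds reverse)

Q₀ = 44.65 vs Keq = 2.507 ⇒ Q>K, reverse
Step 1:
                   C          B          L
  Initial    0.05849    0.03641     0.2454
  Change     0.05744   -0.01915   -0.01915
  Equil       0.1159    0.01726     0.2263
  solve Keq expr → x = -0.01915; check Q = 2.507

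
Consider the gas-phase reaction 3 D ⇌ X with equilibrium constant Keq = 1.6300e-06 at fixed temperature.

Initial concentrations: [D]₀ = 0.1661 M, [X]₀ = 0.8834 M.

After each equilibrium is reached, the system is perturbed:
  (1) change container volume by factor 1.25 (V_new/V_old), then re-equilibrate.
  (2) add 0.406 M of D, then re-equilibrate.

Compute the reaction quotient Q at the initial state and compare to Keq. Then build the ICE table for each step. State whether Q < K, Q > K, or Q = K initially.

Q₀ = 192.8 vs Keq = 1.6300e-06 ⇒ Q>K, reverse
Step 1:
                   D          X
  Initial     0.1661     0.8834
  Change        2.65    -0.8834
  Equil        2.816 3.6406e-05
  solve Keq expr → x = -0.8834; check Q = 1.6300e-06
Then change container volume by factor 1.25 (V_new/V_old).
Step 2:
                   D          X
  Initial      2.253 2.9125e-05
  Change  3.1453e-05 -1.0484e-05
  Equil        2.253 1.8641e-05
  solve Keq expr → x = -1.0484e-05; check Q = 1.6300e-06
Then add 0.406 M of D.
Step 3:
                   D          X
  Initial      2.659 1.8641e-05
  Change  -3.6004e-05 1.2001e-05
  Equil        2.659 3.0642e-05
  solve Keq expr → x = 1.2001e-05; check Q = 1.6300e-06

Q₀ = 192.8; Q > K (proceeds reverse)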